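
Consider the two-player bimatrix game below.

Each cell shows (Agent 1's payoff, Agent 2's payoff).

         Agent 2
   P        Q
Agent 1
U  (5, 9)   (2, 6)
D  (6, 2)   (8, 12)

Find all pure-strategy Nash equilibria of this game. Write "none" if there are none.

For each strategy profile, look for a profitable unilateral deviation.
(U, P): Agent 1 can switch to D (5 → 6). Not NE.
(U, Q): Agent 1 can switch to D (2 → 8). Not NE.
(D, P): Agent 2 can switch to Q (2 → 12). Not NE.
(D, Q): Agent 1 gets 8, best alternative 2; Agent 2 gets 12, best alternative 2. No profitable deviation — NE.

(D, Q)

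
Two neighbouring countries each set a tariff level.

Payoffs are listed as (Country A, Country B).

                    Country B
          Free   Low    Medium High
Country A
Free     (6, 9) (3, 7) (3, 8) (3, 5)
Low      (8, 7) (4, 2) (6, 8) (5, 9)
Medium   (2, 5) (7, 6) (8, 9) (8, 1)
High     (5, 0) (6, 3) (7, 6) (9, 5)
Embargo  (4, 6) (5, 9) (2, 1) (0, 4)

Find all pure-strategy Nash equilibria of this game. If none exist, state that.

The unique pure-strategy Nash equilibrium is (Medium, Medium).

(Free, Free): Country A can switch to Low (6 → 8). Not NE.
(Free, Low): Country A can switch to Low (3 → 4). Not NE.
(Free, Medium): Country A can switch to Low (3 → 6). Not NE.
(Free, High): Country A can switch to Low (3 → 5). Not NE.
(Low, Free): Country B can switch to Medium (7 → 8). Not NE.
(Low, Low): Country A can switch to Medium (4 → 7). Not NE.
(Low, Medium): Country A can switch to Medium (6 → 8). Not NE.
(Low, High): Country A can switch to Medium (5 → 8). Not NE.
(Medium, Free): Country A can switch to Free (2 → 6). Not NE.
(Medium, Low): Country B can switch to Medium (6 → 9). Not NE.
(Medium, Medium): Country A gets 8, best alternative 7; Country B gets 9, best alternative 6. No profitable deviation — NE.
(The remaining 9 profiles each have a profitable deviation by the same check.)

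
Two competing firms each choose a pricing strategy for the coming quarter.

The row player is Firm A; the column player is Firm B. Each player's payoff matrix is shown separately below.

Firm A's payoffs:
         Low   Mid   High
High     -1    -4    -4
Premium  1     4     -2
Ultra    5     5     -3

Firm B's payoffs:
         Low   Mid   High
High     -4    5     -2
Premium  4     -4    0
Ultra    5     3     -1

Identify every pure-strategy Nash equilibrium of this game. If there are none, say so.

(High, Low): Firm A can switch to Premium (-1 → 1). Not NE.
(High, Mid): Firm A can switch to Premium (-4 → 4). Not NE.
(High, High): Firm A can switch to Premium (-4 → -2). Not NE.
(Premium, Low): Firm A can switch to Ultra (1 → 5). Not NE.
(Premium, Mid): Firm A can switch to Ultra (4 → 5). Not NE.
(Premium, High): Firm B can switch to Low (0 → 4). Not NE.
(Ultra, Low): Firm A gets 5, best alternative 1; Firm B gets 5, best alternative 3. No profitable deviation — NE.
(The remaining 2 profiles each have a profitable deviation by the same check.)

(Ultra, Low)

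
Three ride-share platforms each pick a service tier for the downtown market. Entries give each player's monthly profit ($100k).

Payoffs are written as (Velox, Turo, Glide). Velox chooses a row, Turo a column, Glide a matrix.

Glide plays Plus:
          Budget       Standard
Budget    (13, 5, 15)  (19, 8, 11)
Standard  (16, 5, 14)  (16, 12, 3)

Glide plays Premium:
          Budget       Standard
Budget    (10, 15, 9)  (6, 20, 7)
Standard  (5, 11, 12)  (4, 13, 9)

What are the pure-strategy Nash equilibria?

Velox against (Budget, Plus): payoffs 13, 16 → best response Standard.
Velox against (Budget, Premium): payoffs 10, 5 → best response Budget.
Velox against (Standard, Plus): payoffs 19, 16 → best response Budget.
Velox against (Standard, Premium): payoffs 6, 4 → best response Budget.
Turo against (Budget, Plus): payoffs 5, 8 → best response Standard.
Turo against (Budget, Premium): payoffs 15, 20 → best response Standard.
Turo against (Standard, Plus): payoffs 5, 12 → best response Standard.
Turo against (Standard, Premium): payoffs 11, 13 → best response Standard.
Glide against (Budget, Budget): payoffs 15, 9 → best response Plus.
Glide against (Budget, Standard): payoffs 11, 7 → best response Plus.
Glide against (Standard, Budget): payoffs 14, 12 → best response Plus.
Glide against (Standard, Standard): payoffs 3, 9 → best response Premium.
Mutual best responses: (Budget, Standard, Plus).

The unique pure-strategy Nash equilibrium is (Budget, Standard, Plus).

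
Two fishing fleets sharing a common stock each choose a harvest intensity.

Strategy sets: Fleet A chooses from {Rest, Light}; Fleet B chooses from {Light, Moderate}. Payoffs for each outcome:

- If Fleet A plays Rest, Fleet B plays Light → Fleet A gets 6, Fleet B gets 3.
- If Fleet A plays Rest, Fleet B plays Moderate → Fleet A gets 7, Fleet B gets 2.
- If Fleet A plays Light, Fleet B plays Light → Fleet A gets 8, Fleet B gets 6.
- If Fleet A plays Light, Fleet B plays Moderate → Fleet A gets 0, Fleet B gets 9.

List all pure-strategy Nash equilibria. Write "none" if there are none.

There is no pure-strategy Nash equilibrium.

Fleet A against Light: payoffs 6, 8 → best response Light.
Fleet A against Moderate: payoffs 7, 0 → best response Rest.
Fleet B against Rest: payoffs 3, 2 → best response Light.
Fleet B against Light: payoffs 6, 9 → best response Moderate.
No profile is a mutual best response for all players.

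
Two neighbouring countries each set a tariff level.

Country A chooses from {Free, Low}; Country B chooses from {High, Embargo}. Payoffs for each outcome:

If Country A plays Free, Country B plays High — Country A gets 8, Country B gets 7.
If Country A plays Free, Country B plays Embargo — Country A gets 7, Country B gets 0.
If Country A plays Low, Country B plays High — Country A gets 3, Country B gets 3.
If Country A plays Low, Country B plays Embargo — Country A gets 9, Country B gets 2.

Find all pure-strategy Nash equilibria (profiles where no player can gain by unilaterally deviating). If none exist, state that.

Country A against High: payoffs 8, 3 → best response Free.
Country A against Embargo: payoffs 7, 9 → best response Low.
Country B against Free: payoffs 7, 0 → best response High.
Country B against Low: payoffs 3, 2 → best response High.
Mutual best responses: (Free, High).

Pure NE: (Free, High)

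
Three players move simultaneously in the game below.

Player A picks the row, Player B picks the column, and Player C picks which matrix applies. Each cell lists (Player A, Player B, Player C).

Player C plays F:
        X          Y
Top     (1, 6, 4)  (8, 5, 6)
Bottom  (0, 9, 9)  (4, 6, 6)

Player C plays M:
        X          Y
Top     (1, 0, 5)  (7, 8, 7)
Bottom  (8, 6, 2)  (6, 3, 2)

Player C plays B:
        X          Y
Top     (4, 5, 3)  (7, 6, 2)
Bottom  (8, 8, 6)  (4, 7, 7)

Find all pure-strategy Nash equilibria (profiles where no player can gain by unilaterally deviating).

(Top, X, F): Player C can switch to M (4 → 5). Not NE.
(Top, X, M): Player A can switch to Bottom (1 → 8). Not NE.
(Top, X, B): Player A can switch to Bottom (4 → 8). Not NE.
(Top, Y, F): Player B can switch to X (5 → 6). Not NE.
(Top, Y, M): Player A gets 7, best alternative 6; Player B gets 8, best alternative 0; Player C gets 7, best alternative 6. No profitable deviation — NE.
(Top, Y, B): Player C can switch to F (2 → 6). Not NE.
(Bottom, X, F): Player A can switch to Top (0 → 1). Not NE.
(Bottom, X, M): Player C can switch to F (2 → 9). Not NE.
(Bottom, X, B): Player C can switch to F (6 → 9). Not NE.
(Bottom, Y, F): Player A can switch to Top (4 → 8). Not NE.
(Bottom, Y, M): Player A can switch to Top (6 → 7). Not NE.
(The remaining 1 profile has a profitable deviation by the same check.)

(Top, Y, M)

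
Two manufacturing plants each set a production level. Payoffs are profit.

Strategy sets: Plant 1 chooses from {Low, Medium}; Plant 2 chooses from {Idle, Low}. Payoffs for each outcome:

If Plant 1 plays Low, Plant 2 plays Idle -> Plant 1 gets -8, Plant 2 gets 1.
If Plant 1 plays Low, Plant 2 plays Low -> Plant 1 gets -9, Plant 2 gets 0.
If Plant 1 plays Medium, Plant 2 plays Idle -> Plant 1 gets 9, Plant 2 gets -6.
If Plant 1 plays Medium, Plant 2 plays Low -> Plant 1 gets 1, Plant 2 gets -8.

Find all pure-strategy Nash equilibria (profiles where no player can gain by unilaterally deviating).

(Medium, Idle)

Mark each player's best response to every combination of opponents' strategies; a profile where every player is best-responding is a pure Nash equilibrium.
Plant 1 against Idle: payoffs -8, 9 → best response Medium.
Plant 1 against Low: payoffs -9, 1 → best response Medium.
Plant 2 against Low: payoffs 1, 0 → best response Idle.
Plant 2 against Medium: payoffs -6, -8 → best response Idle.
Mutual best responses: (Medium, Idle).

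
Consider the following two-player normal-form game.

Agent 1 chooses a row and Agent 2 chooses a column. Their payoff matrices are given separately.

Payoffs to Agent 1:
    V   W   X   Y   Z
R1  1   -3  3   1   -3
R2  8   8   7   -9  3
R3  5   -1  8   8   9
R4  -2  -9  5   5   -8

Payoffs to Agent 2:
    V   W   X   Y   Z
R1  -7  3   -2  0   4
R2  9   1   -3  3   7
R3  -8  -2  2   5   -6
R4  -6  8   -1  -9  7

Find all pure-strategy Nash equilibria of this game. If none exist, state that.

For each strategy profile, look for a profitable unilateral deviation.
(R1, V): Agent 1 can switch to R2 (1 → 8). Not NE.
(R1, W): Agent 1 can switch to R2 (-3 → 8). Not NE.
(R1, X): Agent 1 can switch to R2 (3 → 7). Not NE.
(R1, Y): Agent 1 can switch to R3 (1 → 8). Not NE.
(R1, Z): Agent 1 can switch to R2 (-3 → 3). Not NE.
(R2, V): Agent 1 gets 8, best alternative 5; Agent 2 gets 9, best alternative 7. No profitable deviation — NE.
(R2, W): Agent 2 can switch to V (1 → 9). Not NE.
(R3, Y): Agent 1 gets 8, best alternative 5; Agent 2 gets 5, best alternative 2. No profitable deviation — NE.
(The remaining 12 profiles each have a profitable deviation by the same check.)

The pure Nash equilibria are (R2, V); (R3, Y).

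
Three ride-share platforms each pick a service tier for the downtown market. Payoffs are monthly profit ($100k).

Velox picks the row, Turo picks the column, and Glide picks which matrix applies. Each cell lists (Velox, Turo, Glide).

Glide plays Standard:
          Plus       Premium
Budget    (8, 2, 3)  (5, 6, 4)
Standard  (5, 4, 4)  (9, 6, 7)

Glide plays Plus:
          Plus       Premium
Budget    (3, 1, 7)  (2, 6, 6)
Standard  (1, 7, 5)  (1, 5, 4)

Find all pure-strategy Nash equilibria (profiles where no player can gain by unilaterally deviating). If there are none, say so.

The pure Nash equilibria are (Budget, Premium, Plus); (Standard, Premium, Standard).

Velox against (Plus, Standard): payoffs 8, 5 → best response Budget.
Velox against (Plus, Plus): payoffs 3, 1 → best response Budget.
Velox against (Premium, Standard): payoffs 5, 9 → best response Standard.
Velox against (Premium, Plus): payoffs 2, 1 → best response Budget.
Turo against (Budget, Standard): payoffs 2, 6 → best response Premium.
Turo against (Budget, Plus): payoffs 1, 6 → best response Premium.
Turo against (Standard, Standard): payoffs 4, 6 → best response Premium.
Turo against (Standard, Plus): payoffs 7, 5 → best response Plus.
Glide against (Budget, Plus): payoffs 3, 7 → best response Plus.
Glide against (Budget, Premium): payoffs 4, 6 → best response Plus.
Glide against (Standard, Plus): payoffs 4, 5 → best response Plus.
Glide against (Standard, Premium): payoffs 7, 4 → best response Standard.
Mutual best responses: (Budget, Premium, Plus); (Standard, Premium, Standard).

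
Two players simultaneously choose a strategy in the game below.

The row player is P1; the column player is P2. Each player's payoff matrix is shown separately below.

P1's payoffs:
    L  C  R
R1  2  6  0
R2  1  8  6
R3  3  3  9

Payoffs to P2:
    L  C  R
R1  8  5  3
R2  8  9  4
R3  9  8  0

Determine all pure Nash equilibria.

(R2, C); (R3, L)

P1 against L: payoffs 2, 1, 3 → best response R3.
P1 against C: payoffs 6, 8, 3 → best response R2.
P1 against R: payoffs 0, 6, 9 → best response R3.
P2 against R1: payoffs 8, 5, 3 → best response L.
P2 against R2: payoffs 8, 9, 4 → best response C.
P2 against R3: payoffs 9, 8, 0 → best response L.
Mutual best responses: (R2, C); (R3, L).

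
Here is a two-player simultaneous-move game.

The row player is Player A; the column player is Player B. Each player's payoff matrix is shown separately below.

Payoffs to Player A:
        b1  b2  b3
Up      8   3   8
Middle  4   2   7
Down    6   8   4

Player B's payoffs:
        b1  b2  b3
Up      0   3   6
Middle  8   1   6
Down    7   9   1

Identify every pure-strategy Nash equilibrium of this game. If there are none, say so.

The pure Nash equilibria are (Up, b3), (Down, b2).

Player A against b1: payoffs 8, 4, 6 → best response Up.
Player A against b2: payoffs 3, 2, 8 → best response Down.
Player A against b3: payoffs 8, 7, 4 → best response Up.
Player B against Up: payoffs 0, 3, 6 → best response b3.
Player B against Middle: payoffs 8, 1, 6 → best response b1.
Player B against Down: payoffs 7, 9, 1 → best response b2.
Mutual best responses: (Up, b3); (Down, b2).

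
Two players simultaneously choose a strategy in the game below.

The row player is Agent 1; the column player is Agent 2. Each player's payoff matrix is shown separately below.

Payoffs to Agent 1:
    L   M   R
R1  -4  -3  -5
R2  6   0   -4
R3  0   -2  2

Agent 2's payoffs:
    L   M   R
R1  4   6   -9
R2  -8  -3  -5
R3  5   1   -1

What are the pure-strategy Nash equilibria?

(R2, M)

Check each profile: it is a Nash equilibrium iff no player can strictly gain by switching unilaterally.
(R1, L): Agent 1 can switch to R2 (-4 → 6). Not NE.
(R1, M): Agent 1 can switch to R2 (-3 → 0). Not NE.
(R1, R): Agent 1 can switch to R2 (-5 → -4). Not NE.
(R2, L): Agent 2 can switch to M (-8 → -3). Not NE.
(R2, M): Agent 1 gets 0, best alternative -2; Agent 2 gets -3, best alternative -5. No profitable deviation — NE.
(R2, R): Agent 1 can switch to R3 (-4 → 2). Not NE.
(R3, L): Agent 1 can switch to R2 (0 → 6). Not NE.
(The remaining 2 profiles each have a profitable deviation by the same check.)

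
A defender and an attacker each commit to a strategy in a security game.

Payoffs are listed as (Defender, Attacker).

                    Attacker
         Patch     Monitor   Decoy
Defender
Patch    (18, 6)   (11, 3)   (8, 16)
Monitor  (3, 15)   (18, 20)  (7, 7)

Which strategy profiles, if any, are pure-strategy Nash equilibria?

The pure Nash equilibria are (Patch, Decoy) and (Monitor, Monitor).

(Patch, Patch): Attacker can switch to Decoy (6 → 16). Not NE.
(Patch, Monitor): Defender can switch to Monitor (11 → 18). Not NE.
(Patch, Decoy): Defender gets 8, best alternative 7; Attacker gets 16, best alternative 6. No profitable deviation — NE.
(Monitor, Patch): Defender can switch to Patch (3 → 18). Not NE.
(Monitor, Monitor): Defender gets 18, best alternative 11; Attacker gets 20, best alternative 15. No profitable deviation — NE.
(Monitor, Decoy): Defender can switch to Patch (7 → 8). Not NE.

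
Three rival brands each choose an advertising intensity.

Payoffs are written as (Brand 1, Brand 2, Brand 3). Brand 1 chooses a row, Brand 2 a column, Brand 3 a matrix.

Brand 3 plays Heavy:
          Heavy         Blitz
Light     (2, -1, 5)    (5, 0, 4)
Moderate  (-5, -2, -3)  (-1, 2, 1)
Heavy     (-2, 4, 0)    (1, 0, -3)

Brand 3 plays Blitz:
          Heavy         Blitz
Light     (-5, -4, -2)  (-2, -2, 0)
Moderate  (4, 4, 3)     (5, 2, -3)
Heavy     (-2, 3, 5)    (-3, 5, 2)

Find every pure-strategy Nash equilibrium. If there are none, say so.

The pure Nash equilibria are (Light, Blitz, Heavy); (Moderate, Heavy, Blitz).

(Light, Heavy, Heavy): Brand 2 can switch to Blitz (-1 → 0). Not NE.
(Light, Heavy, Blitz): Brand 1 can switch to Moderate (-5 → 4). Not NE.
(Light, Blitz, Heavy): Brand 1 gets 5, best alternative 1; Brand 2 gets 0, best alternative -1; Brand 3 gets 4, best alternative 0. No profitable deviation — NE.
(Light, Blitz, Blitz): Brand 1 can switch to Moderate (-2 → 5). Not NE.
(Moderate, Heavy, Heavy): Brand 1 can switch to Light (-5 → 2). Not NE.
(Moderate, Heavy, Blitz): Brand 1 gets 4, best alternative -2; Brand 2 gets 4, best alternative 2; Brand 3 gets 3, best alternative -3. No profitable deviation — NE.
(Moderate, Blitz, Heavy): Brand 1 can switch to Light (-1 → 5). Not NE.
(Moderate, Blitz, Blitz): Brand 2 can switch to Heavy (2 → 4). Not NE.
(Heavy, Heavy, Heavy): Brand 1 can switch to Light (-2 → 2). Not NE.
(Heavy, Heavy, Blitz): Brand 1 can switch to Moderate (-2 → 4). Not NE.
(Heavy, Blitz, Heavy): Brand 1 can switch to Light (1 → 5). Not NE.
(Heavy, Blitz, Blitz): Brand 1 can switch to Light (-3 → -2). Not NE.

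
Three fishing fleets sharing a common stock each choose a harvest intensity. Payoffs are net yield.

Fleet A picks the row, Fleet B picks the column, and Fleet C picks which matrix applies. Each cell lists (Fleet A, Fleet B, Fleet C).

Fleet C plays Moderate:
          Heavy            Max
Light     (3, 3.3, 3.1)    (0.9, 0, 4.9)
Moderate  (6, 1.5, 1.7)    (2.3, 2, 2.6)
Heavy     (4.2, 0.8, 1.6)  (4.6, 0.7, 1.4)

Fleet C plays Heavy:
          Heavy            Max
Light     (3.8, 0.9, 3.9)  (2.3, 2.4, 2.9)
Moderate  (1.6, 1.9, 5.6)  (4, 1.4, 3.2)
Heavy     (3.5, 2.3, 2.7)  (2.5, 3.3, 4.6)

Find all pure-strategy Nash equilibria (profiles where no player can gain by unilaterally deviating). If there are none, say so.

Fleet A against (Heavy, Moderate): payoffs 3, 6, 4.2 → best response Moderate.
Fleet A against (Heavy, Heavy): payoffs 3.8, 1.6, 3.5 → best response Light.
Fleet A against (Max, Moderate): payoffs 0.9, 2.3, 4.6 → best response Heavy.
Fleet A against (Max, Heavy): payoffs 2.3, 4, 2.5 → best response Moderate.
Fleet B against (Light, Moderate): payoffs 3.3, 0 → best response Heavy.
Fleet B against (Light, Heavy): payoffs 0.9, 2.4 → best response Max.
Fleet B against (Moderate, Moderate): payoffs 1.5, 2 → best response Max.
Fleet B against (Moderate, Heavy): payoffs 1.9, 1.4 → best response Heavy.
Fleet B against (Heavy, Moderate): payoffs 0.8, 0.7 → best response Heavy.
Fleet B against (Heavy, Heavy): payoffs 2.3, 3.3 → best response Max.
Fleet C against (Light, Heavy): payoffs 3.1, 3.9 → best response Heavy.
Fleet C against (Light, Max): payoffs 4.9, 2.9 → best response Moderate.
Fleet C against (Moderate, Heavy): payoffs 1.7, 5.6 → best response Heavy.
Fleet C against (Moderate, Max): payoffs 2.6, 3.2 → best response Heavy.
Fleet C against (Heavy, Heavy): payoffs 1.6, 2.7 → best response Heavy.
Fleet C against (Heavy, Max): payoffs 1.4, 4.6 → best response Heavy.
No profile is a mutual best response for all players.

This game has no pure Nash equilibrium.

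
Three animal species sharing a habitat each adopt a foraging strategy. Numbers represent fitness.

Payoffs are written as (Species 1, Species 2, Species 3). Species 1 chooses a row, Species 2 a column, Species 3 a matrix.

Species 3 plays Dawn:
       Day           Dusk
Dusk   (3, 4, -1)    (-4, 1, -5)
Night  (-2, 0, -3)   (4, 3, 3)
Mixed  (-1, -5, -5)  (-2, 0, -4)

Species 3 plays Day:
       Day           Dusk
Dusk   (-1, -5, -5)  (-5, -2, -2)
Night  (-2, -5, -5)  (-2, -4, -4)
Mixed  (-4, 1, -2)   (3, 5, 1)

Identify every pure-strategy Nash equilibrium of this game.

Pure-strategy Nash equilibria: (Dusk, Day, Dawn) and (Night, Dusk, Dawn) and (Mixed, Dusk, Day)

(Dusk, Day, Dawn): Species 1 gets 3, best alternative -1; Species 2 gets 4, best alternative 1; Species 3 gets -1, best alternative -5. No profitable deviation — NE.
(Dusk, Day, Day): Species 2 can switch to Dusk (-5 → -2). Not NE.
(Dusk, Dusk, Dawn): Species 1 can switch to Night (-4 → 4). Not NE.
(Dusk, Dusk, Day): Species 1 can switch to Night (-5 → -2). Not NE.
(Night, Day, Dawn): Species 1 can switch to Dusk (-2 → 3). Not NE.
(Night, Day, Day): Species 1 can switch to Dusk (-2 → -1). Not NE.
(Night, Dusk, Dawn): Species 1 gets 4, best alternative -2; Species 2 gets 3, best alternative 0; Species 3 gets 3, best alternative -4. No profitable deviation — NE.
(Night, Dusk, Day): Species 1 can switch to Mixed (-2 → 3). Not NE.
(Mixed, Day, Dawn): Species 1 can switch to Dusk (-1 → 3). Not NE.
(Mixed, Day, Day): Species 1 can switch to Dusk (-4 → -1). Not NE.
(Mixed, Dusk, Day): Species 1 gets 3, best alternative -2; Species 2 gets 5, best alternative 1; Species 3 gets 1, best alternative -4. No profitable deviation — NE.
(The remaining 1 profile has a profitable deviation by the same check.)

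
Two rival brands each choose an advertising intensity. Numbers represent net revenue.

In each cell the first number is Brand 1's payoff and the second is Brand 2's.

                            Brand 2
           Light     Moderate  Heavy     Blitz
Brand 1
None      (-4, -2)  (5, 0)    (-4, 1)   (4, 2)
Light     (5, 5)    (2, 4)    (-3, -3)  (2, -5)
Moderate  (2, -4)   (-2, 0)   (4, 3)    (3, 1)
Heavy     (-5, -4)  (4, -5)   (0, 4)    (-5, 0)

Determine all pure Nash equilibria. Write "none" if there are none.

Pure-strategy Nash equilibria: (None, Blitz), (Light, Light), (Moderate, Heavy)

Brand 1 against Light: payoffs -4, 5, 2, -5 → best response Light.
Brand 1 against Moderate: payoffs 5, 2, -2, 4 → best response None.
Brand 1 against Heavy: payoffs -4, -3, 4, 0 → best response Moderate.
Brand 1 against Blitz: payoffs 4, 2, 3, -5 → best response None.
Brand 2 against None: payoffs -2, 0, 1, 2 → best response Blitz.
Brand 2 against Light: payoffs 5, 4, -3, -5 → best response Light.
Brand 2 against Moderate: payoffs -4, 0, 3, 1 → best response Heavy.
Brand 2 against Heavy: payoffs -4, -5, 4, 0 → best response Heavy.
Mutual best responses: (None, Blitz); (Light, Light); (Moderate, Heavy).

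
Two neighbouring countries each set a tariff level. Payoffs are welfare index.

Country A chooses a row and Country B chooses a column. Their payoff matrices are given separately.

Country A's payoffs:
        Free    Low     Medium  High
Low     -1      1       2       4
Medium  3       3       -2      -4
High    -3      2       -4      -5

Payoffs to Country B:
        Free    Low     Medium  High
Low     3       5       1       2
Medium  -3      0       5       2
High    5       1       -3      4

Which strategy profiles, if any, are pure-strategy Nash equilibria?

There is no pure-strategy Nash equilibrium.

Country A against Free: payoffs -1, 3, -3 → best response Medium.
Country A against Low: payoffs 1, 3, 2 → best response Medium.
Country A against Medium: payoffs 2, -2, -4 → best response Low.
Country A against High: payoffs 4, -4, -5 → best response Low.
Country B against Low: payoffs 3, 5, 1, 2 → best response Low.
Country B against Medium: payoffs -3, 0, 5, 2 → best response Medium.
Country B against High: payoffs 5, 1, -3, 4 → best response Free.
No profile is a mutual best response for all players.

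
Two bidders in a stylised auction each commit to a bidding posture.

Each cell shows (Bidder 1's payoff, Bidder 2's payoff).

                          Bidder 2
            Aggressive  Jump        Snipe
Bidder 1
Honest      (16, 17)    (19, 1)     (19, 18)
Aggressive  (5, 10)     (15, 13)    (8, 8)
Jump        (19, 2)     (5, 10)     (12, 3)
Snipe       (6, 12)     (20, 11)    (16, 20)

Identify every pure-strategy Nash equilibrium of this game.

Bidder 1 against Aggressive: payoffs 16, 5, 19, 6 → best response Jump.
Bidder 1 against Jump: payoffs 19, 15, 5, 20 → best response Snipe.
Bidder 1 against Snipe: payoffs 19, 8, 12, 16 → best response Honest.
Bidder 2 against Honest: payoffs 17, 1, 18 → best response Snipe.
Bidder 2 against Aggressive: payoffs 10, 13, 8 → best response Jump.
Bidder 2 against Jump: payoffs 2, 10, 3 → best response Jump.
Bidder 2 against Snipe: payoffs 12, 11, 20 → best response Snipe.
Mutual best responses: (Honest, Snipe).

(Honest, Snipe)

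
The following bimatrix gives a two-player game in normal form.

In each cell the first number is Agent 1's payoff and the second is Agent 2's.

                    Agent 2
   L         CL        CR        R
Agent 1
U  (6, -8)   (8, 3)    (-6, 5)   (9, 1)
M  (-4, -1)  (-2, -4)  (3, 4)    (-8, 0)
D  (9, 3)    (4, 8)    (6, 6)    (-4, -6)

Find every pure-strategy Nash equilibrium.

(U, L): Agent 1 can switch to D (6 → 9). Not NE.
(U, CL): Agent 2 can switch to CR (3 → 5). Not NE.
(U, CR): Agent 1 can switch to M (-6 → 3). Not NE.
(U, R): Agent 2 can switch to CL (1 → 3). Not NE.
(M, L): Agent 1 can switch to U (-4 → 6). Not NE.
(M, CL): Agent 1 can switch to U (-2 → 8). Not NE.
(M, CR): Agent 1 can switch to D (3 → 6). Not NE.
(M, R): Agent 1 can switch to U (-8 → 9). Not NE.
(The remaining 4 profiles each have a profitable deviation by the same check.)

No pure-strategy Nash equilibrium.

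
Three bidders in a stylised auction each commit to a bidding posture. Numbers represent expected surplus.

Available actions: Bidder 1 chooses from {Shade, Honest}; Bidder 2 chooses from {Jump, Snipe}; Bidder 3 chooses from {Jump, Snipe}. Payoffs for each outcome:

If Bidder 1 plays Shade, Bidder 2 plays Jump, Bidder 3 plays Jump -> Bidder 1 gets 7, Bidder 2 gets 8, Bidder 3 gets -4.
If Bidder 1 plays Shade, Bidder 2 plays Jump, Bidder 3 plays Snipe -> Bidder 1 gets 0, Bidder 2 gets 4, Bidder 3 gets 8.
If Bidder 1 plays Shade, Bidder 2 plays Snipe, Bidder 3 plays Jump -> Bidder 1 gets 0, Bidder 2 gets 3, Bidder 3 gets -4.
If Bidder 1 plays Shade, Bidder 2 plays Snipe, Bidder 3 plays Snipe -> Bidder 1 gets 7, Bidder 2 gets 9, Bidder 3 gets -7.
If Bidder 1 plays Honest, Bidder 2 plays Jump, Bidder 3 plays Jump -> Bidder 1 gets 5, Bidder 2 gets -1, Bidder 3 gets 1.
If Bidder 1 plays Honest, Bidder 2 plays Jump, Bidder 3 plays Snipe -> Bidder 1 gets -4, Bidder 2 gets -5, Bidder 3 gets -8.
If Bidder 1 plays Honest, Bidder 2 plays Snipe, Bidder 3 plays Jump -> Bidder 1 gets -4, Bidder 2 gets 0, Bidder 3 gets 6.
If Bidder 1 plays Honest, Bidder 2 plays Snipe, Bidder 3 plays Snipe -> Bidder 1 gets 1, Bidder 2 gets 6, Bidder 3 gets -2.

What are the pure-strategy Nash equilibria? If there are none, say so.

none

Check each profile: it is a Nash equilibrium iff no player can strictly gain by switching unilaterally.
(Shade, Jump, Jump): Bidder 3 can switch to Snipe (-4 → 8). Not NE.
(Shade, Jump, Snipe): Bidder 2 can switch to Snipe (4 → 9). Not NE.
(Shade, Snipe, Jump): Bidder 2 can switch to Jump (3 → 8). Not NE.
(Shade, Snipe, Snipe): Bidder 3 can switch to Jump (-7 → -4). Not NE.
(Honest, Jump, Jump): Bidder 1 can switch to Shade (5 → 7). Not NE.
(Honest, Jump, Snipe): Bidder 1 can switch to Shade (-4 → 0). Not NE.
(The remaining 2 profiles each have a profitable deviation by the same check.)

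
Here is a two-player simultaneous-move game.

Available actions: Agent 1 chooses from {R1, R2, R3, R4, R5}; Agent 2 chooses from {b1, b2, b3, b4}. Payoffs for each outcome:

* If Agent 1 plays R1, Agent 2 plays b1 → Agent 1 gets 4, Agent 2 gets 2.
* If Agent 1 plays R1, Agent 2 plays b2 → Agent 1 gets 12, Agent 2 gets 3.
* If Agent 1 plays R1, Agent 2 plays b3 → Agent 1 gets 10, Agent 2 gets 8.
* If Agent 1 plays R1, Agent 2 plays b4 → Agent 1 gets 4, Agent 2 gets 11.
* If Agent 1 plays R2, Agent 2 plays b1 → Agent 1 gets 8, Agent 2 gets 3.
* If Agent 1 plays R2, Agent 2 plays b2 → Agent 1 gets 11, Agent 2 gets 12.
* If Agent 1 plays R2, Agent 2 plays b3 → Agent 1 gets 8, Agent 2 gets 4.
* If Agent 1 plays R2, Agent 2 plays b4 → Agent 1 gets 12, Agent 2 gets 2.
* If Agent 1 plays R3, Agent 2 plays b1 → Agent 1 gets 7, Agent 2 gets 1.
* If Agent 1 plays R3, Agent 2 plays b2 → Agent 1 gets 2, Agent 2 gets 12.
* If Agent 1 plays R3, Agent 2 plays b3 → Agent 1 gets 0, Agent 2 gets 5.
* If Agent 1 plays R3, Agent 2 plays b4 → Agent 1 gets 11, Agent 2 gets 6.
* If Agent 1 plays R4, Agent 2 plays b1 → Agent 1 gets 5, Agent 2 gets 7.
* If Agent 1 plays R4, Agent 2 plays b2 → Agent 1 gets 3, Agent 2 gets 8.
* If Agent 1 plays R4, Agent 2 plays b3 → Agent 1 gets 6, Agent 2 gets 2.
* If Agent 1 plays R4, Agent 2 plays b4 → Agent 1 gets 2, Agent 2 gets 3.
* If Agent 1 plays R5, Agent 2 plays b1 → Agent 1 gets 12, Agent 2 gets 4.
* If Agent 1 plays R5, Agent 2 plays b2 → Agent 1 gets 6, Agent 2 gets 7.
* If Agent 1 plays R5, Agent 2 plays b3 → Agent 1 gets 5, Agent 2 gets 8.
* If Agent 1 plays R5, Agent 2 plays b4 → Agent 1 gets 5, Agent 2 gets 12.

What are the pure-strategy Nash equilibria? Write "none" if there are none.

Agent 1 against b1: payoffs 4, 8, 7, 5, 12 → best response R5.
Agent 1 against b2: payoffs 12, 11, 2, 3, 6 → best response R1.
Agent 1 against b3: payoffs 10, 8, 0, 6, 5 → best response R1.
Agent 1 against b4: payoffs 4, 12, 11, 2, 5 → best response R2.
Agent 2 against R1: payoffs 2, 3, 8, 11 → best response b4.
Agent 2 against R2: payoffs 3, 12, 4, 2 → best response b2.
Agent 2 against R3: payoffs 1, 12, 5, 6 → best response b2.
Agent 2 against R4: payoffs 7, 8, 2, 3 → best response b2.
Agent 2 against R5: payoffs 4, 7, 8, 12 → best response b4.
No profile is a mutual best response for all players.

No pure-strategy Nash equilibrium.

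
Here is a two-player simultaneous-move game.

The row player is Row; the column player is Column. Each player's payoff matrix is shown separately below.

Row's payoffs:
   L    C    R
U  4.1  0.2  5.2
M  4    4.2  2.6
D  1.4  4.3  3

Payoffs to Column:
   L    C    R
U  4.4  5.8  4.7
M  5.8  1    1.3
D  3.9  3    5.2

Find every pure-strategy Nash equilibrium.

For each player, find the best response to each opponent profile; mutual best responses are the pure NE.
Row against L: payoffs 4.1, 4, 1.4 → best response U.
Row against C: payoffs 0.2, 4.2, 4.3 → best response D.
Row against R: payoffs 5.2, 2.6, 3 → best response U.
Column against U: payoffs 4.4, 5.8, 4.7 → best response C.
Column against M: payoffs 5.8, 1, 1.3 → best response L.
Column against D: payoffs 3.9, 3, 5.2 → best response R.
No profile is a mutual best response for all players.

No pure-strategy Nash equilibrium.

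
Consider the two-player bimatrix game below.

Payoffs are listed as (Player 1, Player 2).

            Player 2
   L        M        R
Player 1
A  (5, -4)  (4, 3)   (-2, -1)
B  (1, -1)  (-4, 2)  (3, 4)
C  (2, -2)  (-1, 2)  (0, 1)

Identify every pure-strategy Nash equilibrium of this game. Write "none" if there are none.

Pure-strategy Nash equilibria: (A, M) and (B, R)

For each strategy profile, look for a profitable unilateral deviation.
(A, L): Player 2 can switch to M (-4 → 3). Not NE.
(A, M): Player 1 gets 4, best alternative -1; Player 2 gets 3, best alternative -1. No profitable deviation — NE.
(A, R): Player 1 can switch to B (-2 → 3). Not NE.
(B, L): Player 1 can switch to A (1 → 5). Not NE.
(B, M): Player 1 can switch to A (-4 → 4). Not NE.
(B, R): Player 1 gets 3, best alternative 0; Player 2 gets 4, best alternative 2. No profitable deviation — NE.
(C, L): Player 1 can switch to A (2 → 5). Not NE.
(C, M): Player 1 can switch to A (-1 → 4). Not NE.
(C, R): Player 1 can switch to B (0 → 3). Not NE.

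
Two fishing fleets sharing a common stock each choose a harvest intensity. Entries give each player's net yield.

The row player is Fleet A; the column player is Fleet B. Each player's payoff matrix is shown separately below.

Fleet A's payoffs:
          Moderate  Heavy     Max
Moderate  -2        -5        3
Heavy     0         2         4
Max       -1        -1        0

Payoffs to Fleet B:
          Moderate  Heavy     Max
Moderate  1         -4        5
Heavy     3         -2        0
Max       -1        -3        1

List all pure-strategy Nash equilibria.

Mark each player's best response to every combination of opponents' strategies; a profile where every player is best-responding is a pure Nash equilibrium.
Fleet A against Moderate: payoffs -2, 0, -1 → best response Heavy.
Fleet A against Heavy: payoffs -5, 2, -1 → best response Heavy.
Fleet A against Max: payoffs 3, 4, 0 → best response Heavy.
Fleet B against Moderate: payoffs 1, -4, 5 → best response Max.
Fleet B against Heavy: payoffs 3, -2, 0 → best response Moderate.
Fleet B against Max: payoffs -1, -3, 1 → best response Max.
Mutual best responses: (Heavy, Moderate).

Pure NE: (Heavy, Moderate)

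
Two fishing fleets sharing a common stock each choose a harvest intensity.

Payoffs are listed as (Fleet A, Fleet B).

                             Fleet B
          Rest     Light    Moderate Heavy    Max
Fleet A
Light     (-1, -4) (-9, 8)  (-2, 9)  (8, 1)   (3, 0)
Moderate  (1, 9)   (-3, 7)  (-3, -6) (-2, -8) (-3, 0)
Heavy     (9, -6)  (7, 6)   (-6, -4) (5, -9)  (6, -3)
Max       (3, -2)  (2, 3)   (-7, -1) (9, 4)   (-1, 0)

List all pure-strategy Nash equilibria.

Fleet A against Rest: payoffs -1, 1, 9, 3 → best response Heavy.
Fleet A against Light: payoffs -9, -3, 7, 2 → best response Heavy.
Fleet A against Moderate: payoffs -2, -3, -6, -7 → best response Light.
Fleet A against Heavy: payoffs 8, -2, 5, 9 → best response Max.
Fleet A against Max: payoffs 3, -3, 6, -1 → best response Heavy.
Fleet B against Light: payoffs -4, 8, 9, 1, 0 → best response Moderate.
Fleet B against Moderate: payoffs 9, 7, -6, -8, 0 → best response Rest.
Fleet B against Heavy: payoffs -6, 6, -4, -9, -3 → best response Light.
Fleet B against Max: payoffs -2, 3, -1, 4, 0 → best response Heavy.
Mutual best responses: (Light, Moderate); (Heavy, Light); (Max, Heavy).

(Light, Moderate), (Heavy, Light), (Max, Heavy)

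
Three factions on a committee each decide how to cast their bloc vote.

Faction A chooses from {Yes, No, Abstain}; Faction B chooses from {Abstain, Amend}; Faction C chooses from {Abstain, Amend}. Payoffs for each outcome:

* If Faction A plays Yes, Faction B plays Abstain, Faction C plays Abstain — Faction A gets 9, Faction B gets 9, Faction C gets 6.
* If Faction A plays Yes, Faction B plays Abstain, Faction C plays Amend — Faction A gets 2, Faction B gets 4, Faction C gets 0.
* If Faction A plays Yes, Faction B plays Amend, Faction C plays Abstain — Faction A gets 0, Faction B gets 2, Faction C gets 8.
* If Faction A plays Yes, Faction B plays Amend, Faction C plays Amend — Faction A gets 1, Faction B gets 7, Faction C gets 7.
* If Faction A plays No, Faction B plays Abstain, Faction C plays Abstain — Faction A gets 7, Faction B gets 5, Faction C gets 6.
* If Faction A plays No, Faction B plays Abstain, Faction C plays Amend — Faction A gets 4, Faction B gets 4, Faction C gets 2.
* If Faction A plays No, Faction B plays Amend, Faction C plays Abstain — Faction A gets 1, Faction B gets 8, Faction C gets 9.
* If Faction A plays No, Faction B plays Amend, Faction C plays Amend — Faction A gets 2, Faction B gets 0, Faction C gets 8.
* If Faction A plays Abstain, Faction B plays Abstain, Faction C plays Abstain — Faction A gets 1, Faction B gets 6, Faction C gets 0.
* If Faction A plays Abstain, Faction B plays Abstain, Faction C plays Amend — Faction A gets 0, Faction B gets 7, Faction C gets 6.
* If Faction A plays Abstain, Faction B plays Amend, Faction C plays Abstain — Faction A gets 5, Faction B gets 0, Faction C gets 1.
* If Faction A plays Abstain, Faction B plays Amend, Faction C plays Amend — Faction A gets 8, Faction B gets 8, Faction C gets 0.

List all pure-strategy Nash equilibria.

For each player, find the best response to each opponent profile; mutual best responses are the pure NE.
Faction A against (Abstain, Abstain): payoffs 9, 7, 1 → best response Yes.
Faction A against (Abstain, Amend): payoffs 2, 4, 0 → best response No.
Faction A against (Amend, Abstain): payoffs 0, 1, 5 → best response Abstain.
Faction A against (Amend, Amend): payoffs 1, 2, 8 → best response Abstain.
Faction B against (Yes, Abstain): payoffs 9, 2 → best response Abstain.
Faction B against (Yes, Amend): payoffs 4, 7 → best response Amend.
Faction B against (No, Abstain): payoffs 5, 8 → best response Amend.
Faction B against (No, Amend): payoffs 4, 0 → best response Abstain.
Faction B against (Abstain, Abstain): payoffs 6, 0 → best response Abstain.
Faction B against (Abstain, Amend): payoffs 7, 8 → best response Amend.
Faction C against (Yes, Abstain): payoffs 6, 0 → best response Abstain.
Faction C against (Yes, Amend): payoffs 8, 7 → best response Abstain.
Faction C against (No, Abstain): payoffs 6, 2 → best response Abstain.
Faction C against (No, Amend): payoffs 9, 8 → best response Abstain.
Faction C against (Abstain, Abstain): payoffs 0, 6 → best response Amend.
Faction C against (Abstain, Amend): payoffs 1, 0 → best response Abstain.
Mutual best responses: (Yes, Abstain, Abstain).

The unique pure-strategy Nash equilibrium is (Yes, Abstain, Abstain).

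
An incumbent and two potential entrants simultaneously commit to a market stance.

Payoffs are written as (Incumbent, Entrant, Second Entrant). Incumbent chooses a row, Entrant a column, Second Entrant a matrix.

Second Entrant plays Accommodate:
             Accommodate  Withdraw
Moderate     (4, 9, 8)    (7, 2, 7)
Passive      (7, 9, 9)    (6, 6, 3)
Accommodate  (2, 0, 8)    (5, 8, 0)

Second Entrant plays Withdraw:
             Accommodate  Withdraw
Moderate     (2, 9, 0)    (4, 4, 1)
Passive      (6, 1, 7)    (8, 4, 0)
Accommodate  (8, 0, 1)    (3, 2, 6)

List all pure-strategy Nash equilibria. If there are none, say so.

For each strategy profile, look for a profitable unilateral deviation.
(Moderate, Accommodate, Accommodate): Incumbent can switch to Passive (4 → 7). Not NE.
(Moderate, Accommodate, Withdraw): Incumbent can switch to Passive (2 → 6). Not NE.
(Moderate, Withdraw, Accommodate): Entrant can switch to Accommodate (2 → 9). Not NE.
(Moderate, Withdraw, Withdraw): Incumbent can switch to Passive (4 → 8). Not NE.
(Passive, Accommodate, Accommodate): Incumbent gets 7, best alternative 4; Entrant gets 9, best alternative 6; Second Entrant gets 9, best alternative 7. No profitable deviation — NE.
(Passive, Accommodate, Withdraw): Incumbent can switch to Accommodate (6 → 8). Not NE.
(Passive, Withdraw, Accommodate): Incumbent can switch to Moderate (6 → 7). Not NE.
(Passive, Withdraw, Withdraw): Second Entrant can switch to Accommodate (0 → 3). Not NE.
(Accommodate, Accommodate, Accommodate): Incumbent can switch to Moderate (2 → 4). Not NE.
(Accommodate, Accommodate, Withdraw): Entrant can switch to Withdraw (0 → 2). Not NE.
(Accommodate, Withdraw, Accommodate): Incumbent can switch to Moderate (5 → 7). Not NE.
(Accommodate, Withdraw, Withdraw): Incumbent can switch to Moderate (3 → 4). Not NE.

The unique pure-strategy Nash equilibrium is (Passive, Accommodate, Accommodate).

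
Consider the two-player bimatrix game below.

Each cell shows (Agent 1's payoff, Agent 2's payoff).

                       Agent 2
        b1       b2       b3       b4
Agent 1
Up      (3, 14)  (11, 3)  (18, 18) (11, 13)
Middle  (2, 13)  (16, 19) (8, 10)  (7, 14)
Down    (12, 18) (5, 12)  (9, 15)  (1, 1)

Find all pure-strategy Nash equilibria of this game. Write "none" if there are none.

Agent 1 against b1: payoffs 3, 2, 12 → best response Down.
Agent 1 against b2: payoffs 11, 16, 5 → best response Middle.
Agent 1 against b3: payoffs 18, 8, 9 → best response Up.
Agent 1 against b4: payoffs 11, 7, 1 → best response Up.
Agent 2 against Up: payoffs 14, 3, 18, 13 → best response b3.
Agent 2 against Middle: payoffs 13, 19, 10, 14 → best response b2.
Agent 2 against Down: payoffs 18, 12, 15, 1 → best response b1.
Mutual best responses: (Up, b3); (Middle, b2); (Down, b1).

The pure Nash equilibria are (Up, b3), (Middle, b2), (Down, b1).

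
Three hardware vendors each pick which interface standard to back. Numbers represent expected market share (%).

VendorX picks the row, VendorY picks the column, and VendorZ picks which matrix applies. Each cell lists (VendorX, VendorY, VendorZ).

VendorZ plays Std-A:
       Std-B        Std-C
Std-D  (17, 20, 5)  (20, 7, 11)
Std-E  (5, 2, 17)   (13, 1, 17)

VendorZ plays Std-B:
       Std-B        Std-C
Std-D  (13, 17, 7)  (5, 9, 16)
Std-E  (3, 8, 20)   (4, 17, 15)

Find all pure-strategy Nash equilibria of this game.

(Std-D, Std-B, Std-B)

(Std-D, Std-B, Std-A): VendorZ can switch to Std-B (5 → 7). Not NE.
(Std-D, Std-B, Std-B): VendorX gets 13, best alternative 3; VendorY gets 17, best alternative 9; VendorZ gets 7, best alternative 5. No profitable deviation — NE.
(Std-D, Std-C, Std-A): VendorY can switch to Std-B (7 → 20). Not NE.
(Std-D, Std-C, Std-B): VendorY can switch to Std-B (9 → 17). Not NE.
(Std-E, Std-B, Std-A): VendorX can switch to Std-D (5 → 17). Not NE.
(Std-E, Std-B, Std-B): VendorX can switch to Std-D (3 → 13). Not NE.
(Std-E, Std-C, Std-A): VendorX can switch to Std-D (13 → 20). Not NE.
(Std-E, Std-C, Std-B): VendorX can switch to Std-D (4 → 5). Not NE.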